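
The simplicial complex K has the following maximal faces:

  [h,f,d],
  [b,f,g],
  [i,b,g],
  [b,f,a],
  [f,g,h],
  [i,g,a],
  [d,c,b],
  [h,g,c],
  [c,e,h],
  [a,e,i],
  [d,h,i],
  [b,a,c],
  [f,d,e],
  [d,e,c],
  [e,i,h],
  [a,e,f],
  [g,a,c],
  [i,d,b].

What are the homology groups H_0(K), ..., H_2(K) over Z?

H_0 ≅ Z,  H_1 ≅ Z ⊕ Z_2,  H_2 = 0.

Fix the vertex order a < b < c < d < e < f < g < h < i and write every simplex with vertices in increasing order. Then dim K = 2 and the simplices of K are:

  0-simplices (9): a, b, c, d, e, f, g, h, i
  1-simplices (27): ab, ac, ae, af, ag, ai, bc, bd, bf, bg, bi, cd, ce, cg, ch, de, df, dh, di, ef, eh, ei, fg, fh, gh, gi, hi
  2-simplices (18): abc, abf, acg, aef, aei, agi, bcd, bdi, bfg, bgi, cde, ceh, cgh, def, dfh, dhi, ehi, fgh

Hence C_0 ≅ Z^9, C_1 ≅ Z^27, C_2 ≅ Z^18.

∂_1: C_1 → C_0 sends each edge [p,q] (with p < q) to q − p. For instance
  ∂ag = g − a.
The 9×27 boundary matrix has rank 8 and Smith normal form diag(1,1,1,1,1,1,1,1).

Boundary ∂_2: C_2 → C_1 acts by ∂[p,q,r] = [q,r] − [p,r] + [p,q]. For instance
  ∂bgi = gi − bi + bg,
  ∂aef = ef − af + ae.
As a 27×18 matrix over Z this has rank 18, with invariant factors (1,1,1,1,1,1,1,1,1,1,1,1,1,1,1,1,1,2).

Reading off H_k = ker ∂_k / im ∂_{k+1}:

  H_0: rank C_0 − rank ∂_1 = 9 − 8 = 1, and the invariant factors of ∂_1 are all 1, so H_0 ≅ Z.
  H_1: rank ker ∂_1 − rank ∂_2 = (27 − 8) − 18 = 1, and ∂_2 has invariant factor 2 > 1, so H_1 ≅ Z ⊕ Z_2.
  H_2: rank ker ∂_2 − rank ∂_3 = (18 − 18) − 0 = 0, and there is no ∂_3, so H_2 ≅ 0.

As a check, the Euler characteristic is 9 − 27 + 18 = 0, which agrees with 1 − 1 + 0 = 0.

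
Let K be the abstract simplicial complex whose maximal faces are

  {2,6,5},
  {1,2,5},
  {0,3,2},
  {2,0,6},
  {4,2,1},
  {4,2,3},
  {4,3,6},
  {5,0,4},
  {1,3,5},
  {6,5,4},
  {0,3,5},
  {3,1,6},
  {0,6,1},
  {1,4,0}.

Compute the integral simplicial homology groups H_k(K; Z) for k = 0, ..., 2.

We work with the vertex ordering 0 < 1 < 2 < 3 < 4 < 5 < 6. The simplices of K, each written with vertices in increasing order, are:

  0-simplices (7): [0], [1], [2], [3], [4], [5], [6]
  1-simplices (21): [0,1], [0,2], [0,3], [0,4], [0,5], [0,6], [1,2], [1,3], [1,4], [1,5], [1,6], [2,3], [2,4], [2,5], [2,6], [3,4], [3,5], [3,6], [4,5], [4,6], [5,6]
  2-simplices (14): [0,1,4], [0,1,6], [0,2,3], [0,2,6], [0,3,5], [0,4,5], [1,2,4], [1,2,5], [1,3,5], [1,3,6], [2,3,4], [2,5,6], [3,4,6], [4,5,6]

giving chain groups C_0 ≅ Z^7, C_1 ≅ Z^21, C_2 ≅ Z^14.

Boundary ∂_1: C_1 → C_0 is given by ∂[p,q] = [q] − [p]. For instance
  ∂[1,6] = [6] − [1].
The 7×21 boundary matrix has rank 6 and Smith normal form diag(1,1,1,1,1,1).

Boundary ∂_2: C_2 → C_1 sends each 2-simplex [p,q,r] to [q,r] − [p,r] + [p,q]. For instance
  ∂[2,5,6] = [5,6] − [2,6] + [2,5],
  ∂[1,2,5] = [2,5] − [1,5] + [1,2].
This gives a 21×14 integer matrix of rank 13; reducing to Smith normal form yields diagonal entries (1,1,1,1,1,1,1,1,1,1,1,1,1).

Now H_k = ker ∂_k / im ∂_{k+1}, so:

  H_0: rank C_0 − rank ∂_1 = 7 − 6 = 1, and the invariant factors of ∂_1 are all 1, so H_0 = Z.
  H_1: rank ker ∂_1 − rank ∂_2 = (21 − 6) − 13 = 2, and the invariant factors of ∂_2 are all 1, so H_1 = Z^2.
  H_2: rank ker ∂_2 − rank ∂_3 = (14 − 13) − 0 = 1, and there is no ∂_3, so H_2 = Z.

(K is a triangulation of the torus T^2.)

H_0 = Z,  H_1 = Z^2,  H_2 = Z.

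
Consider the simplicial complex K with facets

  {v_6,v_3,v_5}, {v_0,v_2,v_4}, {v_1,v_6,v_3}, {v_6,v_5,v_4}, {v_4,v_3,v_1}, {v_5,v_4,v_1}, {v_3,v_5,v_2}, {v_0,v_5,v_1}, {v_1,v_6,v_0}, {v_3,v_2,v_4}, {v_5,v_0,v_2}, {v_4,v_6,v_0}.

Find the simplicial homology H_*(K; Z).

Order the vertices as v_0 < v_1 < v_2 < v_3 < v_4 < v_5 < v_6. Listing each simplex with vertices in this order, K has dimension 2 with simplices:

  0-simplices (7): [v_0], [v_1], [v_2], [v_3], [v_4], [v_5], [v_6]
  1-simplices (18): (18 of them)
  2-simplices (12): (12 of them)

so the chain groups are C_0 ≅ Z^7, C_1 ≅ Z^18, C_2 ≅ Z^12.

The boundary map ∂_1: C_1 → C_0 sends each edge [p,q] (with p < q) to q − p. For instance
  ∂[v_0,v_5] = [v_5] − [v_0].
The 7×18 boundary matrix has rank 6 and Smith normal form diag(1,1,1,1,1,1).

Boundary ∂_2: C_2 → C_1 acts by ∂[p,q,r] = [q,r] − [p,r] + [p,q]. For instance
  ∂[v_0,v_2,v_4] = [v_2,v_4] − [v_0,v_4] + [v_0,v_2],
  ∂[v_0,v_2,v_5] = [v_2,v_5] − [v_0,v_5] + [v_0,v_2].
As a 18×12 matrix over Z this has rank 12, with invariant factors (1,1,1,1,1,1,1,1,1,1,1,2).

Computing H_k = (kernel of ∂_k) / (image of ∂_{k+1}):

  H_0: rank C_0 − rank ∂_1 = 7 − 6 = 1, and the invariant factors of ∂_1 are all 1, so H_0 ≅ Z.
  H_1: rank ker ∂_1 − rank ∂_2 = (18 − 6) − 12 = 0, and ∂_2 has invariant factor 2 > 1, so H_1 ≅ Z/2Z.
  H_2: rank ker ∂_2 − rank ∂_3 = (12 − 12) − 0 = 0, and there is no ∂_3, so H_2 ≅ 0.

H_0 = Z,  H_1 = Z/2Z,  H_2 = 0.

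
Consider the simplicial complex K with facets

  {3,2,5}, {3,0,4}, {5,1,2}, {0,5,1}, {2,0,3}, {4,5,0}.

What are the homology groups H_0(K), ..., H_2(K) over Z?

Take the total order 0 < 1 < 2 < 3 < 4 < 5 on the vertex set. Then K (dimension 2) consists of the simplices:

  0-simplices (6): [0], [1], [2], [3], [4], [5]
  1-simplices (12): [0,1], [0,2], [0,3], [0,4], [0,5], [1,2], [1,5], [2,3], [2,5], [3,4], [3,5], [4,5]
  2-simplices (6): [0,1,5], [0,2,3], [0,3,4], [0,4,5], [1,2,5], [2,3,5]

so the chain groups are C_0 ≅ Z^6, C_1 ≅ Z^12, C_2 ≅ Z^6.

Boundary ∂_1: C_1 → C_0 is given by ∂[p,q] = [q] − [p].
The resulting 6×12 matrix has rank 5, and its Smith normal form has invariant factors (1,1,1,1,1).

Boundary ∂_2: C_2 → C_1 maps a triangle to the signed sum of its edges. For instance
  ∂[0,3,4] = [3,4] − [0,4] + [0,3],
  ∂[1,2,5] = [2,5] − [1,5] + [1,2].
As a 12×6 matrix over Z this has rank 6, with invariant factors (1,1,1,1,1,1).

Now H_k = ker ∂_k / im ∂_{k+1}, so:

  H_0: rank C_0 − rank ∂_1 = 6 − 5 = 1, and the invariant factors of ∂_1 are all 1, so H_0 = Z.
  H_1: rank ker ∂_1 − rank ∂_2 = (12 − 5) − 6 = 1, and the invariant factors of ∂_2 are all 1, so H_1 = Z.
  H_2: rank ker ∂_2 − rank ∂_3 = (6 − 6) − 0 = 0, and there is no ∂_3, so H_2 = 0.

H_0 ≅ Z,  H_1 ≅ Z,  H_2 = 0.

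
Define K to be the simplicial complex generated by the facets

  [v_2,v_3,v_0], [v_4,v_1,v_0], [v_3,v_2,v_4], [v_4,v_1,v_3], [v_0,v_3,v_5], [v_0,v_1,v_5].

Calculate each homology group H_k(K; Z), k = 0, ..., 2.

Fix the vertex order v_0 < v_1 < v_2 < v_3 < v_4 < v_5 and write every simplex with vertices in increasing order. Then dim K = 2 and the simplices of K are:

  0-simplices (6): [v_0], [v_1], [v_2], [v_3], [v_4], [v_5]
  1-simplices (12): [v_0,v_1], [v_0,v_2], [v_0,v_3], [v_0,v_4], [v_0,v_5], [v_1,v_3], [v_1,v_4], [v_1,v_5], [v_2,v_3], [v_2,v_4], [v_3,v_4], [v_3,v_5]
  2-simplices (6): [v_0,v_1,v_4], [v_0,v_1,v_5], [v_0,v_2,v_3], [v_0,v_3,v_5], [v_1,v_3,v_4], [v_2,v_3,v_4]

Hence C_0 ≅ Z^6, C_1 ≅ Z^12, C_2 ≅ Z^6.

Boundary ∂_1: C_1 → C_0 is given by ∂[p,q] = [q] − [p].
The 6×12 boundary matrix has rank 5 and Smith normal form diag(1,1,1,1,1).

∂_2: C_2 → C_1 maps a triangle to the signed sum of its edges. For instance
  ∂[v_0,v_3,v_5] = [v_3,v_5] − [v_0,v_5] + [v_0,v_3],
  ∂[v_0,v_2,v_3] = [v_2,v_3] − [v_0,v_3] + [v_0,v_2].
As a 12×6 matrix over Z this has rank 6, with invariant factors (1,1,1,1,1,1).

Reading off H_k = ker ∂_k / im ∂_{k+1}:

  H_0: rank C_0 − rank ∂_1 = 6 − 5 = 1, and the invariant factors of ∂_1 are all 1, so H_0 ≅ Z.
  H_1: rank ker ∂_1 − rank ∂_2 = (12 − 5) − 6 = 1, and the invariant factors of ∂_2 are all 1, so H_1 ≅ Z.
  H_2: rank ker ∂_2 − rank ∂_3 = (6 − 6) − 0 = 0, and there is no ∂_3, so H_2 ≅ 0.

As a check, the Euler characteristic is 6 − 12 + 6 = 0, which agrees with 1 − 1 + 0 = 0.

H_0 = Z,  H_1 = Z,  H_2 = 0.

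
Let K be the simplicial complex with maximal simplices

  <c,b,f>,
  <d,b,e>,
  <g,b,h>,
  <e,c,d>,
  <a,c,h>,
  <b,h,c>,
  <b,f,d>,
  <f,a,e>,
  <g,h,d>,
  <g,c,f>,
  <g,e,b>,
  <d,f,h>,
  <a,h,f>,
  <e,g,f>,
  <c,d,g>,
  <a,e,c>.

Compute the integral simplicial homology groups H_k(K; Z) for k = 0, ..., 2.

H_0 = Z,  H_1 = Z^2,  H_2 = Z.

We work with the vertex ordering a < b < c < d < e < f < g < h. The simplices of K, each written with vertices in increasing order, are:

  0-simplices (8): a, b, c, d, e, f, g, h
  1-simplices (24): ac, ae, af, ah, bc, bd, be, bf, bg, bh, cd, ce, cf, cg, ch, de, df, dg, dh, ef, eg, fg, fh, gh
  2-simplices (16): ace, ach, aef, afh, bcf, bch, bde, bdf, beg, bgh, cde, cdg, cfg, dfh, dgh, efg

Hence C_0 ≅ Z^8, C_1 ≅ Z^24, C_2 ≅ Z^16.

The boundary map ∂_1: C_1 → C_0 maps an edge to its endpoints' difference, ∂[p,q] = q − p. For instance
  ∂ce = e − c.
As a 8×24 matrix over Z this has rank 7, with invariant factors (1,1,1,1,1,1,1).

The boundary map ∂_2: C_2 → C_1 acts by ∂[p,q,r] = [q,r] − [p,r] + [p,q]. For instance
  ∂aef = ef − af + ae,
  ∂ach = ch − ah + ac.
This gives a 24×16 integer matrix of rank 15; reducing to Smith normal form yields diagonal entries (1,1,1,1,1,1,1,1,1,1,1,1,1,1,1).

Reading off H_k = ker ∂_k / im ∂_{k+1}:

  H_0: rank C_0 − rank ∂_1 = 8 − 7 = 1, and the invariant factors of ∂_1 are all 1, so H_0 = Z.
  H_1: rank ker ∂_1 − rank ∂_2 = (24 − 7) − 15 = 2, and the invariant factors of ∂_2 are all 1, so H_1 = Z^2.
  H_2: rank ker ∂_2 − rank ∂_3 = (16 − 15) − 0 = 1, and there is no ∂_3, so H_2 = Z.

As a check, the Euler characteristic is 8 − 24 + 16 = 0, which agrees with 1 − 2 + 1 = 0.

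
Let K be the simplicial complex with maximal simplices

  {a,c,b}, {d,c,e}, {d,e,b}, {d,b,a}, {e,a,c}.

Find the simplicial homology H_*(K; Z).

H_0 ≅ Z,  H_1 ≅ Z,  H_2 = 0.

Order the vertices as a < b < c < d < e. Listing each simplex with vertices in this order, K has dimension 2 with simplices:

  0-simplices (5): a, b, c, d, e
  1-simplices (10): ab, ac, ad, ae, bc, bd, be, cd, ce, de
  2-simplices (5): abc, abd, ace, bde, cde

so the chain groups are C_0 ≅ Z^5, C_1 ≅ Z^10, C_2 ≅ Z^5.

Boundary ∂_1: C_1 → C_0 sends each edge [p,q] (with p < q) to q − p. For instance
  ∂be = e − b.
This gives a 5×10 integer matrix of rank 4; reducing to Smith normal form yields diagonal entries (1,1,1,1).

Boundary ∂_2: C_2 → C_1 sends each 2-simplex [p,q,r] to [q,r] − [p,r] + [p,q]. For instance
  ∂abc = bc − ac + ab,
  ∂bde = de − be + bd.
This gives a 10×5 integer matrix of rank 5; reducing to Smith normal form yields diagonal entries (1,1,1,1,1).

Reading off H_k = ker ∂_k / im ∂_{k+1}:

  H_0: rank C_0 − rank ∂_1 = 5 − 4 = 1, and the invariant factors of ∂_1 are all 1, so H_0 ≅ Z.
  H_1: rank ker ∂_1 − rank ∂_2 = (10 − 4) − 5 = 1, and the invariant factors of ∂_2 are all 1, so H_1 ≅ Z.
  H_2: rank ker ∂_2 − rank ∂_3 = (5 − 5) − 0 = 0, and there is no ∂_3, so H_2 ≅ 0.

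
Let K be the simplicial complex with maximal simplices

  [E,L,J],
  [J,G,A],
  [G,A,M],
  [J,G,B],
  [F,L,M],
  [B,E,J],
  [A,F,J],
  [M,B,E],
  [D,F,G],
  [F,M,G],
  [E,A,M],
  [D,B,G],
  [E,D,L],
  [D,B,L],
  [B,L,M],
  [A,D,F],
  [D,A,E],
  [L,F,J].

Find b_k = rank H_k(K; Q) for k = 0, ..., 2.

Order the vertices as A < B < D < E < F < G < J < L < M. Listing each simplex with vertices in this order, K has dimension 2 with simplices:

  0-simplices (9): A, B, D, E, F, G, J, L, M
  1-simplices (27): AD, AE, AF, AG, AJ, AM, BD, BE, BG, BJ, BL, BM, DE, DF, DG, DL, EJ, EL, EM, FG, FJ, FL, FM, GJ, GM, JL, LM
  2-simplices (18): ADE, ADF, AEM, AFJ, AGJ, AGM, BDG, BDL, BEJ, BEM, BGJ, BLM, DEL, DFG, EJL, FGM, FJL, FLM

Hence C_0 ≅ Z^9, C_1 ≅ Z^27, C_2 ≅ Z^18.

The boundary map ∂_1: C_1 → C_0 maps an edge to its endpoints' difference, ∂[p,q] = q − p. For instance
  ∂AF = F − A.
This gives a 9×27 integer matrix of rank 8; reducing to Smith normal form yields diagonal entries (1,1,1,1,1,1,1,1).

The boundary map ∂_2: C_2 → C_1 maps a triangle to the signed sum of its edges. For instance
  ∂FLM = LM − FM + FL,
  ∂AGM = GM − AM + AG.
The resulting 27×18 matrix has rank 18, and its Smith normal form has invariant factors (1,1,1,1,1,1,1,1,1,1,1,1,1,1,1,1,1,2).

Reading off H_k = ker ∂_k / im ∂_{k+1}:

  H_0: rank C_0 − rank ∂_1 = 9 − 8 = 1, and the invariant factors of ∂_1 are all 1, so H_0 = Z.
  H_1: rank ker ∂_1 − rank ∂_2 = (27 − 8) − 18 = 1, and ∂_2 has invariant factor 2 > 1, so H_1 = Z ⊕ Z_2.
  H_2: rank ker ∂_2 − rank ∂_3 = (18 − 18) − 0 = 0, and there is no ∂_3, so H_2 = 0.

Hence the Betti numbers are b_0 = 1, b_1 = 1, b_2 = 0.

b_0 = 1, b_1 = 1, b_2 = 0.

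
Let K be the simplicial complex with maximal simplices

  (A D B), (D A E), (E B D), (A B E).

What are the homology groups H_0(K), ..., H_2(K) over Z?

H_0 = Z,  H_1 = 0,  H_2 = Z.

We work with the vertex ordering A < B < D < E. The simplices of K, each written with vertices in increasing order, are:

  0-simplices (4): A, B, D, E
  1-simplices (6): AB, AD, AE, BD, BE, DE
  2-simplices (4): ABD, ABE, ADE, BDE

so the chain groups are C_0 ≅ Z^4, C_1 ≅ Z^6, C_2 ≅ Z^4.

The boundary map ∂_1: C_1 → C_0 is given by ∂[p,q] = [q] − [p]. For instance
  ∂BD = D − B.
The resulting 4×6 matrix has rank 3, and its Smith normal form has invariant factors (1,1,1).

∂_2: C_2 → C_1 sends each 2-simplex [p,q,r] to [q,r] − [p,r] + [p,q]. For instance
  ∂ABD = BD − AD + AB,
  ∂ADE = DE − AE + AD.
The resulting 6×4 matrix has rank 3, and its Smith normal form has invariant factors (1,1,1).

Now H_k = ker ∂_k / im ∂_{k+1}, so:

  H_0: rank C_0 − rank ∂_1 = 4 − 3 = 1, and the invariant factors of ∂_1 are all 1, so H_0 ≅ Z.
  H_1: rank ker ∂_1 − rank ∂_2 = (6 − 3) − 3 = 0, and the invariant factors of ∂_2 are all 1, so H_1 ≅ 0.
  H_2: rank ker ∂_2 − rank ∂_3 = (4 − 3) − 0 = 1, and there is no ∂_3, so H_2 ≅ Z.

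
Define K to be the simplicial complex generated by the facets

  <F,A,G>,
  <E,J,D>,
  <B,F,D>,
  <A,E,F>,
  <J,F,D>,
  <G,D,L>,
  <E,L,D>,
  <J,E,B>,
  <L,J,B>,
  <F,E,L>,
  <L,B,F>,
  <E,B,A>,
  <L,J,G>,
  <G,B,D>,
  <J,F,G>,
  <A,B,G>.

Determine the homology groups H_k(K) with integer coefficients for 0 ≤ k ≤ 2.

We work with the vertex ordering A < B < D < E < F < G < J < L. The simplices of K, each written with vertices in increasing order, are:

  0-simplices (8): A, B, D, E, F, G, J, L
  1-simplices (24): AB, AE, AF, AG, BD, BE, BF, BG, BJ, BL, DE, DF, DG, DJ, DL, EF, EJ, EL, FG, FJ, FL, GJ, GL, JL
  2-simplices (16): ABE, ABG, AEF, AFG, BDF, BDG, BEJ, BFL, BJL, DEJ, DEL, DFJ, DGL, EFL, FGJ, GJL

so the chain groups are C_0 ≅ Z^8, C_1 ≅ Z^24, C_2 ≅ Z^16.

∂_1: C_1 → C_0 is given by ∂[p,q] = [q] − [p].
The 8×24 boundary matrix has rank 7 and Smith normal form diag(1,1,1,1,1,1,1).

The boundary map ∂_2: C_2 → C_1 acts by ∂[p,q,r] = [q,r] − [p,r] + [p,q]. For instance
  ∂AEF = EF − AF + AE,
  ∂BJL = JL − BL + BJ.
The resulting 24×16 matrix has rank 15, and its Smith normal form has invariant factors (1,1,1,1,1,1,1,1,1,1,1,1,1,1,1).

From H_k ≅ ker(∂_k) / im(∂_{k+1}) we obtain:

  H_0: rank C_0 − rank ∂_1 = 8 − 7 = 1, and the invariant factors of ∂_1 are all 1, so H_0 ≅ Z.
  H_1: rank ker ∂_1 − rank ∂_2 = (24 − 7) − 15 = 2, and the invariant factors of ∂_2 are all 1, so H_1 ≅ Z^2.
  H_2: rank ker ∂_2 − rank ∂_3 = (16 − 15) − 0 = 1, and there is no ∂_3, so H_2 ≅ Z.

(K is a triangulation of the torus T^2.)

H_0 = Z,  H_1 = Z^2,  H_2 = Z.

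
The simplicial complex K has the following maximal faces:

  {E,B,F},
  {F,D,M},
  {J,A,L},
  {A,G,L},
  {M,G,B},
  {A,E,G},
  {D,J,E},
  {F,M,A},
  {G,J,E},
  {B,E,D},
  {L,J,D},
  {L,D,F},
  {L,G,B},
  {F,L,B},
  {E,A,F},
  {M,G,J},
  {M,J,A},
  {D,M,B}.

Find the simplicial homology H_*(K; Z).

We work with the vertex ordering A < B < D < E < F < G < J < L < M. The simplices of K, each written with vertices in increasing order, are:

  0-simplices (9): A, B, D, E, F, G, J, L, M
  1-simplices (27): AE, AF, AG, AJ, AL, AM, BD, BE, BF, BG, BL, BM, DE, DF, DJ, DL, DM, EF, EG, EJ, FL, FM, GJ, GL, GM, JL, JM
  2-simplices (18): AEF, AEG, AFM, AGL, AJL, AJM, BDE, BDM, BEF, BFL, BGL, BGM, DEJ, DFL, DFM, DJL, EGJ, GJM

so the chain groups are C_0 ≅ Z^9, C_1 ≅ Z^27, C_2 ≅ Z^18.

Boundary ∂_1: C_1 → C_0 maps an edge to its endpoints' difference, ∂[p,q] = q − p. For instance
  ∂AJ = J − A.
This gives a 9×27 integer matrix of rank 8; reducing to Smith normal form yields diagonal entries (1,1,1,1,1,1,1,1).

∂_2: C_2 → C_1 sends each 2-simplex [p,q,r] to [q,r] − [p,r] + [p,q]. For instance
  ∂DEJ = EJ − DJ + DE,
  ∂EGJ = GJ − EJ + EG.
The resulting 27×18 matrix has rank 18, and its Smith normal form has invariant factors (1,1,1,1,1,1,1,1,1,1,1,1,1,1,1,1,1,2).

Reading off H_k = ker ∂_k / im ∂_{k+1}:

  H_0: rank C_0 − rank ∂_1 = 9 − 8 = 1, and the invariant factors of ∂_1 are all 1, so H_0 ≅ Z.
  H_1: rank ker ∂_1 − rank ∂_2 = (27 − 8) − 18 = 1, and ∂_2 has invariant factor 2 > 1, so H_1 ≅ Z ⊕ Z/2Z.
  H_2: rank ker ∂_2 − rank ∂_3 = (18 − 18) − 0 = 0, and there is no ∂_3, so H_2 ≅ 0.

H_0 ≅ Z,  H_1 ≅ Z ⊕ Z/2Z,  H_2 = 0.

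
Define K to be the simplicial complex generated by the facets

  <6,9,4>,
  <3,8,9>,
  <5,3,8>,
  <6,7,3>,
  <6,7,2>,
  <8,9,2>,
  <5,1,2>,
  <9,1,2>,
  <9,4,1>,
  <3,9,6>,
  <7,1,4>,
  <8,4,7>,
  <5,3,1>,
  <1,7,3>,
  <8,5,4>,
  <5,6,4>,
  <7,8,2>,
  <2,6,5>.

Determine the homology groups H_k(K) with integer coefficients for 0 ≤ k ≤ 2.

H_0 ≅ Z,  H_1 ≅ Z^2,  H_2 ≅ Z.

Fix the vertex order 1 < 2 < 3 < 4 < 5 < 6 < 7 < 8 < 9 and write every simplex with vertices in increasing order. Then dim K = 2 and the simplices of K are:

  0-simplices (9): [1], [2], [3], [4], [5], [6], [7], [8], [9]
  1-simplices (27): (27 of them)
  2-simplices (18): [1,2,5], [1,2,9], [1,3,5], [1,3,7], [1,4,7], [1,4,9], [2,5,6], [2,6,7], [2,7,8], [2,8,9], [3,5,8], [3,6,7], [3,6,9], [3,8,9], [4,5,6], [4,5,8], [4,6,9], [4,7,8]

Hence C_0 ≅ Z^9, C_1 ≅ Z^27, C_2 ≅ Z^18.

∂_1: C_1 → C_0 sends each edge [p,q] (with p < q) to q − p.
The resulting 9×27 matrix has rank 8, and its Smith normal form has invariant factors (1,1,1,1,1,1,1,1).

Boundary ∂_2: C_2 → C_1 maps a triangle to the signed sum of its edges. For instance
  ∂[3,5,8] = [5,8] − [3,8] + [3,5],
  ∂[3,8,9] = [8,9] − [3,9] + [3,8].
As a 27×18 matrix over Z this has rank 17, with invariant factors (1,1,1,1,1,1,1,1,1,1,1,1,1,1,1,1,1).

From H_k ≅ ker(∂_k) / im(∂_{k+1}) we obtain:

  H_0: rank C_0 − rank ∂_1 = 9 − 8 = 1, and the invariant factors of ∂_1 are all 1, so H_0 ≅ Z.
  H_1: rank ker ∂_1 − rank ∂_2 = (27 − 8) − 17 = 2, and the invariant factors of ∂_2 are all 1, so H_1 ≅ Z^2.
  H_2: rank ker ∂_2 − rank ∂_3 = (18 − 17) − 0 = 1, and there is no ∂_3, so H_2 ≅ Z.

As a check, the Euler characteristic is 9 − 27 + 18 = 0, which agrees with 1 − 2 + 1 = 0.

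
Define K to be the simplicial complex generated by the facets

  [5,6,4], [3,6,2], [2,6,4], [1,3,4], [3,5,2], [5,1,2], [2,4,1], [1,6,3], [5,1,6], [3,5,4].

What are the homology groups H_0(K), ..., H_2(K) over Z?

Fix the vertex order 1 < 2 < 3 < 4 < 5 < 6 and write every simplex with vertices in increasing order. Then dim K = 2 and the simplices of K are:

  0-simplices (6): [1], [2], [3], [4], [5], [6]
  1-simplices (15): [1,2], [1,3], [1,4], [1,5], [1,6], [2,3], [2,4], [2,5], [2,6], [3,4], [3,5], [3,6], [4,5], [4,6], [5,6]
  2-simplices (10): [1,2,4], [1,2,5], [1,3,4], [1,3,6], [1,5,6], [2,3,5], [2,3,6], [2,4,6], [3,4,5], [4,5,6]

Hence C_0 ≅ Z^6, C_1 ≅ Z^15, C_2 ≅ Z^10.

∂_1: C_1 → C_0 sends each edge [p,q] (with p < q) to q − p.
The resulting 6×15 matrix has rank 5, and its Smith normal form has invariant factors (1,1,1,1,1).

∂_2: C_2 → C_1 sends each 2-simplex [p,q,r] to [q,r] − [p,r] + [p,q]. For instance
  ∂[2,3,6] = [3,6] − [2,6] + [2,3],
  ∂[1,5,6] = [5,6] − [1,6] + [1,5].
As a 15×10 matrix over Z this has rank 10, with invariant factors (1,1,1,1,1,1,1,1,1,2).

Computing H_k = (kernel of ∂_k) / (image of ∂_{k+1}):

  H_0: rank C_0 − rank ∂_1 = 6 − 5 = 1, and the invariant factors of ∂_1 are all 1, so H_0 = Z.
  H_1: rank ker ∂_1 − rank ∂_2 = (15 − 5) − 10 = 0, and ∂_2 has invariant factor 2 > 1, so H_1 = Z/2.
  H_2: rank ker ∂_2 − rank ∂_3 = (10 − 10) − 0 = 0, and there is no ∂_3, so H_2 = 0.

As a check, the Euler characteristic is 6 − 15 + 10 = 1, which agrees with 1 − 0 + 0 = 1.
(K is a triangulation of the real projective plane RP^2.)

H_0 ≅ Z,  H_1 ≅ Z/2,  H_2 = 0.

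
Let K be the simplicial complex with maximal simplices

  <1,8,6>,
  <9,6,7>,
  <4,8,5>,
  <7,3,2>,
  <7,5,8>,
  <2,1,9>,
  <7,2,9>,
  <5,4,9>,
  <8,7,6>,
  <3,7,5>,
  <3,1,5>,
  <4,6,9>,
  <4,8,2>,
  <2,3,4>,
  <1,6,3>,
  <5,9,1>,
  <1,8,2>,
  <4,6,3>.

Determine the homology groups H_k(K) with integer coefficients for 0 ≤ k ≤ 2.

H_0 ≅ Z,  H_1 ≅ Z^2,  H_2 ≅ Z.

We work with the vertex ordering 1 < 2 < 3 < 4 < 5 < 6 < 7 < 8 < 9. The simplices of K, each written with vertices in increasing order, are:

  0-simplices (9): [1], [2], [3], [4], [5], [6], [7], [8], [9]
  1-simplices (27): (27 of them)
  2-simplices (18): [1,2,8], [1,2,9], [1,3,5], [1,3,6], [1,5,9], [1,6,8], [2,3,4], [2,3,7], [2,4,8], [2,7,9], [3,4,6], [3,5,7], [4,5,8], [4,5,9], [4,6,9], [5,7,8], [6,7,8], [6,7,9]

so the chain groups are C_0 ≅ Z^9, C_1 ≅ Z^27, C_2 ≅ Z^18.

∂_1: C_1 → C_0 maps an edge to its endpoints' difference, ∂[p,q] = q − p.
The 9×27 boundary matrix has rank 8 and Smith normal form diag(1,1,1,1,1,1,1,1).

∂_2: C_2 → C_1 acts by ∂[p,q,r] = [q,r] − [p,r] + [p,q]. For instance
  ∂[2,4,8] = [4,8] − [2,8] + [2,4],
  ∂[6,7,9] = [7,9] − [6,9] + [6,7].
As a 27×18 matrix over Z this has rank 17, with invariant factors (1,1,1,1,1,1,1,1,1,1,1,1,1,1,1,1,1).

Reading off H_k = ker ∂_k / im ∂_{k+1}:

  H_0: rank C_0 − rank ∂_1 = 9 − 8 = 1, and the invariant factors of ∂_1 are all 1, so H_0 = Z.
  H_1: rank ker ∂_1 − rank ∂_2 = (27 − 8) − 17 = 2, and the invariant factors of ∂_2 are all 1, so H_1 = Z^2.
  H_2: rank ker ∂_2 − rank ∂_3 = (18 − 17) − 0 = 1, and there is no ∂_3, so H_2 = Z.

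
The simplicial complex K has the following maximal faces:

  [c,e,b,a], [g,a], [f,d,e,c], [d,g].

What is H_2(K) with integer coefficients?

H_2 ≅ 0.

We work with the vertex ordering a < b < c < d < e < f < g. The simplices of K, each written with vertices in increasing order, are:

  0-simplices (7): a, b, c, d, e, f, g
  1-simplices (13): ab, ac, ae, ag, bc, be, cd, ce, cf, de, df, dg, ef
  2-simplices (8): abc, abe, ace, bce, cde, cdf, cef, def
  3-simplices (2): abce, cdef

Hence C_0 ≅ Z^7, C_1 ≅ Z^13, C_2 ≅ Z^8, C_3 ≅ Z^2.

∂_1: C_1 → C_0 sends each edge [p,q] (with p < q) to q − p. For instance
  ∂dg = g − d.
The 7×13 boundary matrix has rank 6 and Smith normal form diag(1,1,1,1,1,1).

The boundary map ∂_2: C_2 → C_1 sends each 2-simplex [p,q,r] to [q,r] − [p,r] + [p,q]. For instance
  ∂abc = bc − ac + ab,
  ∂cef = ef − cf + ce.
The 13×8 boundary matrix has rank 6 and Smith normal form diag(1,1,1,1,1,1).

∂_3: C_3 → C_2 sends each 3-simplex σ to the alternating sum Σ_i (−1)^i (σ with its i-th vertex removed). For instance
  ∂abce = bce − ace + abe − abc,
  ∂cdef = def − cef + cdf − cde.
This gives a 8×2 integer matrix of rank 2; reducing to Smith normal form yields diagonal entries (1,1).

From H_k ≅ ker(∂_k) / im(∂_{k+1}) we obtain:

  H_2: rank ker ∂_2 − rank ∂_3 = (8 − 6) − 2 = 0, and the invariant factors of ∂_3 are all 1, so H_2 ≅ 0.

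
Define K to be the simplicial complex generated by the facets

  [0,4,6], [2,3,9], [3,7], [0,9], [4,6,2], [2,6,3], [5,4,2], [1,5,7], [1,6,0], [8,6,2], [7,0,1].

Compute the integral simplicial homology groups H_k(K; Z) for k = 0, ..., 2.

Order the vertices as 0 < 1 < 2 < 3 < 4 < 5 < 6 < 7 < 8 < 9. Listing each simplex with vertices in this order, K has dimension 2 with simplices:

  0-simplices (10): [0], [1], [2], [3], [4], [5], [6], [7], [8], [9]
  1-simplices (21): [0,1], [0,4], [0,6], [0,7], [0,9], [1,5], [1,6], [1,7], [2,3], [2,4], [2,5], [2,6], [2,8], [2,9], [3,6], [3,7], [3,9], [4,5], [4,6], [5,7], [6,8]
  2-simplices (9): [0,1,6], [0,1,7], [0,4,6], [1,5,7], [2,3,6], [2,3,9], [2,4,5], [2,4,6], [2,6,8]

so the chain groups are C_0 ≅ Z^10, C_1 ≅ Z^21, C_2 ≅ Z^9.

The boundary map ∂_1: C_1 → C_0 sends each edge [p,q] (with p < q) to q − p. For instance
  ∂[2,9] = [9] − [2].
The resulting 10×21 matrix has rank 9, and its Smith normal form has invariant factors (1,1,1,1,1,1,1,1,1).

The boundary map ∂_2: C_2 → C_1 maps a triangle to the signed sum of its edges. For instance
  ∂[0,1,7] = [1,7] − [0,7] + [0,1],
  ∂[1,5,7] = [5,7] − [1,7] + [1,5].
This gives a 21×9 integer matrix of rank 9; reducing to Smith normal form yields diagonal entries (1,1,1,1,1,1,1,1,1).

Now H_k = ker ∂_k / im ∂_{k+1}, so:

  H_0: rank C_0 − rank ∂_1 = 10 − 9 = 1, and the invariant factors of ∂_1 are all 1, so H_0 ≅ Z.
  H_1: rank ker ∂_1 − rank ∂_2 = (21 − 9) − 9 = 3, and the invariant factors of ∂_2 are all 1, so H_1 ≅ Z^3.
  H_2: rank ker ∂_2 − rank ∂_3 = (9 − 9) − 0 = 0, and there is no ∂_3, so H_2 ≅ 0.

H_0 = Z,  H_1 = Z^3,  H_2 = 0.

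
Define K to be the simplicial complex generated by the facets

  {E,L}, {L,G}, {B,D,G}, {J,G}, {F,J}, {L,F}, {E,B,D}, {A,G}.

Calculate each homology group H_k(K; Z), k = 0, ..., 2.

H_0 ≅ Z,  H_1 ≅ Z^2,  H_2 = 0.

Order the vertices as A < B < D < E < F < G < J < L. Listing each simplex with vertices in this order, K has dimension 2 with simplices:

  0-simplices (8): A, B, D, E, F, G, J, L
  1-simplices (11): AG, BD, BE, BG, DE, DG, EL, FJ, FL, GJ, GL
  2-simplices (2): BDE, BDG

so the chain groups are C_0 ≅ Z^8, C_1 ≅ Z^11, C_2 ≅ Z^2.

∂_1: C_1 → C_0 maps an edge to its endpoints' difference, ∂[p,q] = q − p.
The resulting 8×11 matrix has rank 7, and its Smith normal form has invariant factors (1,1,1,1,1,1,1).

∂_2: C_2 → C_1 acts by ∂[p,q,r] = [q,r] − [p,r] + [p,q]. For instance
  ∂BDG = DG − BG + BD,
  ∂BDE = DE − BE + BD.
As a 11×2 matrix over Z this has rank 2, with invariant factors (1,1).

Computing H_k = (kernel of ∂_k) / (image of ∂_{k+1}):

  H_0: rank C_0 − rank ∂_1 = 8 − 7 = 1, and the invariant factors of ∂_1 are all 1, so H_0 = Z.
  H_1: rank ker ∂_1 − rank ∂_2 = (11 − 7) − 2 = 2, and the invariant factors of ∂_2 are all 1, so H_1 = Z^2.
  H_2: rank ker ∂_2 − rank ∂_3 = (2 − 2) − 0 = 0, and there is no ∂_3, so H_2 = 0.

As a check, the Euler characteristic is 8 − 11 + 2 = -1, which agrees with 1 − 2 + 0 = -1.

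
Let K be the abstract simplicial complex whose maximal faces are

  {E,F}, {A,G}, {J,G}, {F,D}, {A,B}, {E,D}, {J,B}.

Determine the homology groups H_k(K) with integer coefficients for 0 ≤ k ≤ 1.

H_0 = Z^2,  H_1 = Z^2.

K has 7 vertices, 7 edges.
rank ∂_0 = 0, rank ∂_1 = 5 ⇒ b_0 = 7 − 0 − 5 = 2; all invariant factors of ∂_1 are 1 so no torsion. So H_0 = Z^2.
rank ∂_1 = 5, rank ∂_2 = 0 ⇒ b_1 = 7 − 5 − 0 = 2. So H_1 = Z^2.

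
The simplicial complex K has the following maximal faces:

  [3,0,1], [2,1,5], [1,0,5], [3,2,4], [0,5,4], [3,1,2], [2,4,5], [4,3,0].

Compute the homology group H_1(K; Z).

H_1 = 0.

We work with the vertex ordering 0 < 1 < 2 < 3 < 4 < 5. The simplices of K, each written with vertices in increasing order, are:

  0-simplices (6): [0], [1], [2], [3], [4], [5]
  1-simplices (12): [0,1], [0,3], [0,4], [0,5], [1,2], [1,3], [1,5], [2,3], [2,4], [2,5], [3,4], [4,5]
  2-simplices (8): [0,1,3], [0,1,5], [0,3,4], [0,4,5], [1,2,3], [1,2,5], [2,3,4], [2,4,5]

so the chain groups are C_0 ≅ Z^6, C_1 ≅ Z^12, C_2 ≅ Z^8.

∂_1: C_1 → C_0 maps an edge to its endpoints' difference, ∂[p,q] = q − p.
The 6×12 boundary matrix has rank 5 and Smith normal form diag(1,1,1,1,1).

Boundary ∂_2: C_2 → C_1 sends each 2-simplex [p,q,r] to [q,r] − [p,r] + [p,q]. For instance
  ∂[0,3,4] = [3,4] − [0,4] + [0,3],
  ∂[2,4,5] = [4,5] − [2,5] + [2,4].
As a 12×8 matrix over Z this has rank 7, with invariant factors (1,1,1,1,1,1,1).

Now H_k = ker ∂_k / im ∂_{k+1}, so:

  H_1: rank ker ∂_1 − rank ∂_2 = (12 − 5) − 7 = 0, and the invariant factors of ∂_2 are all 1, so H_1 = 0.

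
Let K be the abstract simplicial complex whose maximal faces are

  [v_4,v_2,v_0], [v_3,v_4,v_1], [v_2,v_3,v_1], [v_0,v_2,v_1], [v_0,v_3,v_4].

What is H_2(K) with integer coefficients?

Take the total order v_0 < v_1 < v_2 < v_3 < v_4 on the vertex set. Then K (dimension 2) consists of the simplices:

  0-simplices (5): [v_0], [v_1], [v_2], [v_3], [v_4]
  1-simplices (10): [v_0,v_1], [v_0,v_2], [v_0,v_3], [v_0,v_4], [v_1,v_2], [v_1,v_3], [v_1,v_4], [v_2,v_3], [v_2,v_4], [v_3,v_4]
  2-simplices (5): [v_0,v_1,v_2], [v_0,v_2,v_4], [v_0,v_3,v_4], [v_1,v_2,v_3], [v_1,v_3,v_4]

giving chain groups C_0 ≅ Z^5, C_1 ≅ Z^10, C_2 ≅ Z^5.

The boundary map ∂_1: C_1 → C_0 is given by ∂[p,q] = [q] − [p]. For instance
  ∂[v_0,v_2] = [v_2] − [v_0].
This gives a 5×10 integer matrix of rank 4; reducing to Smith normal form yields diagonal entries (1,1,1,1).

Boundary ∂_2: C_2 → C_1 sends each 2-simplex [p,q,r] to [q,r] − [p,r] + [p,q]. For instance
  ∂[v_0,v_2,v_4] = [v_2,v_4] − [v_0,v_4] + [v_0,v_2],
  ∂[v_1,v_3,v_4] = [v_3,v_4] − [v_1,v_4] + [v_1,v_3].
The resulting 10×5 matrix has rank 5, and its Smith normal form has invariant factors (1,1,1,1,1).

Now H_k = ker ∂_k / im ∂_{k+1}, so:

  H_2: rank ker ∂_2 − rank ∂_3 = (5 − 5) − 0 = 0, and there is no ∂_3, so H_2 = 0.

H_2 ≅ 0.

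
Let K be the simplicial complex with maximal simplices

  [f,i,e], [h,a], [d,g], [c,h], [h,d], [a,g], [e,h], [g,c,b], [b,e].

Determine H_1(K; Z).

H_1 ≅ Z^3.

Fix the vertex order a < b < c < d < e < f < g < h < i and write every simplex with vertices in increasing order. Then dim K = 2 and the simplices of K are:

  0-simplices (9): a, b, c, d, e, f, g, h, i
  1-simplices (13): ag, ah, bc, be, bg, cg, ch, dg, dh, ef, eh, ei, fi
  2-simplices (2): bcg, efi

so the chain groups are C_0 ≅ Z^9, C_1 ≅ Z^13, C_2 ≅ Z^2.

Boundary ∂_1: C_1 → C_0 maps an edge to its endpoints' difference, ∂[p,q] = q − p. For instance
  ∂fi = i − f.
The 9×13 boundary matrix has rank 8 and Smith normal form diag(1,1,1,1,1,1,1,1).

∂_2: C_2 → C_1 maps a triangle to the signed sum of its edges. For instance
  ∂bcg = cg − bg + bc,
  ∂efi = fi − ei + ef.
The resulting 13×2 matrix has rank 2, and its Smith normal form has invariant factors (1,1).

From H_k ≅ ker(∂_k) / im(∂_{k+1}) we obtain:

  H_1: rank ker ∂_1 − rank ∂_2 = (13 − 8) − 2 = 3, and the invariant factors of ∂_2 are all 1, so H_1 ≅ Z^3.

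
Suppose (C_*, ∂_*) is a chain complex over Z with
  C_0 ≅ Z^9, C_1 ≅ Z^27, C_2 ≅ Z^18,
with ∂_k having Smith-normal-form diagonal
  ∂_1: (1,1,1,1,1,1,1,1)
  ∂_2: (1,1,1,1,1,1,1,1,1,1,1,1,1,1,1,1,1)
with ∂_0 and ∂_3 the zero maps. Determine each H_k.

H_0: b_0 = 9 − 0 − 8 = 1; torsion from ∂_1 factors > 1: none. So H_0 ≅ Z.
H_1: b_1 = 27 − 8 − 17 = 2; torsion from ∂_2 factors > 1: none. So H_1 ≅ Z^2.
H_2: b_2 = 18 − 17 − 0 = 1; torsion from ∂_3 factors > 1: none. So H_2 ≅ Z.

H_0 ≅ Z,  H_1 ≅ Z^2,  H_2 ≅ Z.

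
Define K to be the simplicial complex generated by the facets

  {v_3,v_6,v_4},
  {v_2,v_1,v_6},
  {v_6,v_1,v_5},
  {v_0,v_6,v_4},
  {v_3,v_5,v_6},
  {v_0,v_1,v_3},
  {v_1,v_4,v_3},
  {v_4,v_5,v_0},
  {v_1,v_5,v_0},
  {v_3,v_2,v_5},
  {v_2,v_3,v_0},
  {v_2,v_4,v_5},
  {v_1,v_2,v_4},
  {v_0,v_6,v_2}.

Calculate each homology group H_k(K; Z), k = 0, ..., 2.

Fix the vertex order v_0 < v_1 < v_2 < v_3 < v_4 < v_5 < v_6 and write every simplex with vertices in increasing order. Then dim K = 2 and the simplices of K are:

  0-simplices (7): [v_0], [v_1], [v_2], [v_3], [v_4], [v_5], [v_6]
  1-simplices (21): (21 of them)
  2-simplices (14): (14 of them)

giving chain groups C_0 ≅ Z^7, C_1 ≅ Z^21, C_2 ≅ Z^14.

The boundary map ∂_1: C_1 → C_0 sends each edge [p,q] (with p < q) to q − p. For instance
  ∂[v_0,v_6] = [v_6] − [v_0].
This gives a 7×21 integer matrix of rank 6; reducing to Smith normal form yields diagonal entries (1,1,1,1,1,1).

∂_2: C_2 → C_1 maps a triangle to the signed sum of its edges. For instance
  ∂[v_2,v_4,v_5] = [v_4,v_5] − [v_2,v_5] + [v_2,v_4],
  ∂[v_0,v_2,v_6] = [v_2,v_6] − [v_0,v_6] + [v_0,v_2].
This gives a 21×14 integer matrix of rank 13; reducing to Smith normal form yields diagonal entries (1,1,1,1,1,1,1,1,1,1,1,1,1).

From H_k ≅ ker(∂_k) / im(∂_{k+1}) we obtain:

  H_0: rank C_0 − rank ∂_1 = 7 − 6 = 1, and the invariant factors of ∂_1 are all 1, so H_0 ≅ Z.
  H_1: rank ker ∂_1 − rank ∂_2 = (21 − 6) − 13 = 2, and the invariant factors of ∂_2 are all 1, so H_1 ≅ Z^2.
  H_2: rank ker ∂_2 − rank ∂_3 = (14 − 13) − 0 = 1, and there is no ∂_3, so H_2 ≅ Z.

H_0 = Z,  H_1 = Z^2,  H_2 = Z.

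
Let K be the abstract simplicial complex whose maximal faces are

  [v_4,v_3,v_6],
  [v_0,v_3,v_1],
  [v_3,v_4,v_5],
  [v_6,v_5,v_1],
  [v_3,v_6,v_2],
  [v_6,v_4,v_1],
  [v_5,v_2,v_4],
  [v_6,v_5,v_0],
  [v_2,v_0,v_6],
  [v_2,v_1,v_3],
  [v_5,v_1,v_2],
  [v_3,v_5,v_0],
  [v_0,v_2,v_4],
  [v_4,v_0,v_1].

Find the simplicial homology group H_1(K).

H_1 = Z^2.

K has 7 vertices, 21 edges, 14 triangles.
rank ∂_1 = 6, rank ∂_2 = 13 ⇒ b_1 = 21 − 6 − 13 = 2; all invariant factors of ∂_2 are 1 so no torsion. So H_1 = Z^2.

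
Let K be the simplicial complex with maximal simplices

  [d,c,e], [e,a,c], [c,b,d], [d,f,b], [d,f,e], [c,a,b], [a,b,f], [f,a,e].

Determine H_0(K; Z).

Fix the vertex order a < b < c < d < e < f and write every simplex with vertices in increasing order. Then dim K = 2 and the simplices of K are:

  0-simplices (6): a, b, c, d, e, f
  1-simplices (12): ab, ac, ae, af, bc, bd, bf, cd, ce, de, df, ef
  2-simplices (8): abc, abf, ace, aef, bcd, bdf, cde, def

Hence C_0 ≅ Z^6, C_1 ≅ Z^12, C_2 ≅ Z^8.

Boundary ∂_1: C_1 → C_0 maps an edge to its endpoints' difference, ∂[p,q] = q − p.
The 6×12 boundary matrix has rank 5 and Smith normal form diag(1,1,1,1,1).

The boundary map ∂_2: C_2 → C_1 maps a triangle to the signed sum of its edges. For instance
  ∂bdf = df − bf + bd,
  ∂cde = de − ce + cd.
As a 12×8 matrix over Z this has rank 7, with invariant factors (1,1,1,1,1,1,1).

Computing H_k = (kernel of ∂_k) / (image of ∂_{k+1}):

  H_0: rank C_0 − rank ∂_1 = 6 − 5 = 1, and the invariant factors of ∂_1 are all 1, so H_0 = Z.

H_0 ≅ Z.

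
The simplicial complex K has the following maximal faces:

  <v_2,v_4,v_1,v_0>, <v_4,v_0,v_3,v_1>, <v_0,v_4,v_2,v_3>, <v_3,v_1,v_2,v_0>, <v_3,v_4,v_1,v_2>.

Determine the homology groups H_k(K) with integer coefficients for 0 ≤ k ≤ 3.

K has 5 vertices, 10 edges, 10 triangles, 5 3-simplices.
rank ∂_0 = 0, rank ∂_1 = 4 ⇒ b_0 = 5 − 0 − 4 = 1; all invariant factors of ∂_1 are 1 so no torsion. So H_0 = Z.
rank ∂_1 = 4, rank ∂_2 = 6 ⇒ b_1 = 10 − 4 − 6 = 0; all invariant factors of ∂_2 are 1 so no torsion. So H_1 = 0.
rank ∂_2 = 6, rank ∂_3 = 4 ⇒ b_2 = 10 − 6 − 4 = 0; all invariant factors of ∂_3 are 1 so no torsion. So H_2 = 0.
rank ∂_3 = 4, rank ∂_4 = 0 ⇒ b_3 = 5 − 4 − 0 = 1. So H_3 = Z.

H_0 = Z,  H_1 = 0,  H_2 = 0,  H_3 = Z.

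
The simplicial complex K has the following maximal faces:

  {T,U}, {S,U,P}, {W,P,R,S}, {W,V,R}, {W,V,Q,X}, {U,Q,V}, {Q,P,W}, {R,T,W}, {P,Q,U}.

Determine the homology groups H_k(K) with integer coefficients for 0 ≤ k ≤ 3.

Take the total order P < Q < R < S < T < U < V < W < X on the vertex set. Then K (dimension 3) consists of the simplices:

  0-simplices (9): P, Q, R, S, T, U, V, W, X
  1-simplices (21): PQ, PR, PS, PU, PW, QU, QV, QW, QX, RS, RT, RV, RW, SU, SW, TU, TW, UV, VW, VX, WX
  2-simplices (14): PQU, PQW, PRS, PRW, PSU, PSW, QUV, QVW, QVX, QWX, RSW, RTW, RVW, VWX
  3-simplices (2): PRSW, QVWX

so the chain groups are C_0 ≅ Z^9, C_1 ≅ Z^21, C_2 ≅ Z^14, C_3 ≅ Z^2.

∂_1: C_1 → C_0 is given by ∂[p,q] = [q] − [p].
This gives a 9×21 integer matrix of rank 8; reducing to Smith normal form yields diagonal entries (1,1,1,1,1,1,1,1).

The boundary map ∂_2: C_2 → C_1 maps a triangle to the signed sum of its edges. For instance
  ∂QVX = VX − QX + QV,
  ∂RTW = TW − RW + RT.
This gives a 21×14 integer matrix of rank 12; reducing to Smith normal form yields diagonal entries (1,1,1,1,1,1,1,1,1,1,1,1).

Boundary ∂_3: C_3 → C_2 sends each 3-simplex σ to the alternating sum Σ_i (−1)^i (σ with its i-th vertex removed). For instance
  ∂PRSW = RSW − PSW + PRW − PRS,
  ∂QVWX = VWX − QWX + QVX − QVW.
The 14×2 boundary matrix has rank 2 and Smith normal form diag(1,1).

Reading off H_k = ker ∂_k / im ∂_{k+1}:

  H_0: rank C_0 − rank ∂_1 = 9 − 8 = 1, and the invariant factors of ∂_1 are all 1, so H_0 ≅ Z.
  H_1: rank ker ∂_1 − rank ∂_2 = (21 − 8) − 12 = 1, and the invariant factors of ∂_2 are all 1, so H_1 ≅ Z.
  H_2: rank ker ∂_2 − rank ∂_3 = (14 − 12) − 2 = 0, and the invariant factors of ∂_3 are all 1, so H_2 ≅ 0.
  H_3: rank ker ∂_3 − rank ∂_4 = (2 − 2) − 0 = 0, and there is no ∂_4, so H_3 ≅ 0.

H_0 ≅ Z,  H_1 ≅ Z,  H_2 = 0,  H_3 = 0.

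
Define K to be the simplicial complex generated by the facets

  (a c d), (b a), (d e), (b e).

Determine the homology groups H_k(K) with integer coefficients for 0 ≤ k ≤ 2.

H_0 = Z,  H_1 = Z,  H_2 = 0.

K has 5 vertices, 6 edges, 1 triangle.
rank ∂_0 = 0, rank ∂_1 = 4 ⇒ b_0 = 5 − 0 − 4 = 1; all invariant factors of ∂_1 are 1 so no torsion. So H_0 = Z.
rank ∂_1 = 4, rank ∂_2 = 1 ⇒ b_1 = 6 − 4 − 1 = 1; all invariant factors of ∂_2 are 1 so no torsion. So H_1 = Z.
rank ∂_2 = 1, rank ∂_3 = 0 ⇒ b_2 = 1 − 1 − 0 = 0. So H_2 = 0.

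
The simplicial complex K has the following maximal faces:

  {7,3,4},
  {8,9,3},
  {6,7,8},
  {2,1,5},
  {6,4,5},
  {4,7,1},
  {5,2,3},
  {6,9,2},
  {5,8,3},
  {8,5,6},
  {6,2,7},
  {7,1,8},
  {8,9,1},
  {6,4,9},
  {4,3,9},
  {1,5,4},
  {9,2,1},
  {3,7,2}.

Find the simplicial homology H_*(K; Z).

H_0 ≅ Z,  H_1 ≅ Z^2,  H_2 ≅ Z.

We work with the vertex ordering 1 < 2 < 3 < 4 < 5 < 6 < 7 < 8 < 9. The simplices of K, each written with vertices in increasing order, are:

  0-simplices (9): [1], [2], [3], [4], [5], [6], [7], [8], [9]
  1-simplices (27): (27 of them)
  2-simplices (18): [1,2,5], [1,2,9], [1,4,5], [1,4,7], [1,7,8], [1,8,9], [2,3,5], [2,3,7], [2,6,7], [2,6,9], [3,4,7], [3,4,9], [3,5,8], [3,8,9], [4,5,6], [4,6,9], [5,6,8], [6,7,8]

giving chain groups C_0 ≅ Z^9, C_1 ≅ Z^27, C_2 ≅ Z^18.

∂_1: C_1 → C_0 sends each edge [p,q] (with p < q) to q − p.
The 9×27 boundary matrix has rank 8 and Smith normal form diag(1,1,1,1,1,1,1,1).

∂_2: C_2 → C_1 maps a triangle to the signed sum of its edges. For instance
  ∂[3,5,8] = [5,8] − [3,8] + [3,5],
  ∂[1,7,8] = [7,8] − [1,8] + [1,7].
The 27×18 boundary matrix has rank 17 and Smith normal form diag(1,1,1,1,1,1,1,1,1,1,1,1,1,1,1,1,1).

Now H_k = ker ∂_k / im ∂_{k+1}, so:

  H_0: rank C_0 − rank ∂_1 = 9 − 8 = 1, and the invariant factors of ∂_1 are all 1, so H_0 ≅ Z.
  H_1: rank ker ∂_1 − rank ∂_2 = (27 − 8) − 17 = 2, and the invariant factors of ∂_2 are all 1, so H_1 ≅ Z^2.
  H_2: rank ker ∂_2 − rank ∂_3 = (18 − 17) − 0 = 1, and there is no ∂_3, so H_2 ≅ Z.

As a check, the Euler characteristic is 9 − 27 + 18 = 0, which agrees with 1 − 2 + 1 = 0.
(K is a triangulation of the torus T^2.)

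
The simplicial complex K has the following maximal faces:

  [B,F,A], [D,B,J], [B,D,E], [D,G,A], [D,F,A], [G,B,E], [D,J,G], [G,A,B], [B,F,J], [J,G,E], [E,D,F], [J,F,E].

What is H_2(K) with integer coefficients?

K has 7 vertices, 18 edges, 12 triangles.
rank ∂_2 = 12, rank ∂_3 = 0 ⇒ b_2 = 12 − 12 − 0 = 0. So H_2 = 0.

H_2 = 0.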